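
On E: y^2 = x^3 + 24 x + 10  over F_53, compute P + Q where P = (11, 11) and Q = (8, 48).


P != Q, so use the chord formula.
s = (y2 - y1) / (x2 - x1) = (37) / (50) mod 53 = 23
x3 = s^2 - x1 - x2 mod 53 = 23^2 - 11 - 8 = 33
y3 = s (x1 - x3) - y1 mod 53 = 23 * (11 - 33) - 11 = 13

P + Q = (33, 13)


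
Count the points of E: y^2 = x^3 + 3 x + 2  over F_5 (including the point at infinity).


For each x in F_5, count y with y^2 = x^3 + 3 x + 2 mod 5:
  x = 1: RHS = 1, y in [1, 4]  -> 2 point(s)
  x = 2: RHS = 1, y in [1, 4]  -> 2 point(s)
Affine points: 4. Add the point at infinity: total = 5.

#E(F_5) = 5


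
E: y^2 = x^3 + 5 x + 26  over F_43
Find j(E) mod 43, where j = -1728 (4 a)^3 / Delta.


Delta = -16(4 a^3 + 27 b^2) mod 43 = 22
-1728 * (4 a)^3 = -1728 * (4*5)^3 mod 43 = 27
j = 27 * 22^(-1) mod 43 = 11

j = 11 (mod 43)


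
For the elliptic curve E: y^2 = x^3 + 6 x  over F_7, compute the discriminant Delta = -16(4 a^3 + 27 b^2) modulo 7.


4 a^3 + 27 b^2 = 4*6^3 + 27*0^2 = 864 + 0 = 864
Delta = -16 * (864) = -13824
Delta mod 7 = 1

Delta = 1 (mod 7)


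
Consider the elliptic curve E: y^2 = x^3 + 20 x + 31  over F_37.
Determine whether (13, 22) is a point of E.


Check whether y^2 = x^3 + 20 x + 31 (mod 37) for (x, y) = (13, 22).
LHS: y^2 = 22^2 mod 37 = 3
RHS: x^3 + 20 x + 31 = 13^3 + 20*13 + 31 mod 37 = 9
LHS != RHS

No, not on the curve


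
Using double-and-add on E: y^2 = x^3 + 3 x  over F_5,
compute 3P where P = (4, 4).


k = 3 = 11_2 (binary, LSB first: 11)
Double-and-add from P = (4, 4):
  bit 0 = 1: acc = O + (4, 4) = (4, 4)
  bit 1 = 1: acc = (4, 4) + (1, 2) = (1, 3)

3P = (1, 3)


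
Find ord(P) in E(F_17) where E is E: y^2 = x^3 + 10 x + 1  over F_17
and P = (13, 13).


Compute successive multiples of P until we hit O:
  1P = (13, 13)
  2P = (0, 16)
  3P = (12, 9)
  4P = (8, 7)
  5P = (9, 2)
  6P = (10, 8)
  7P = (10, 9)
  8P = (9, 15)
  ... (continuing to 13P)
  13P = O

ord(P) = 13


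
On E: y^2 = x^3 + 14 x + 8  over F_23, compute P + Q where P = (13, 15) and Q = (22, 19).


P != Q, so use the chord formula.
s = (y2 - y1) / (x2 - x1) = (4) / (9) mod 23 = 3
x3 = s^2 - x1 - x2 mod 23 = 3^2 - 13 - 22 = 20
y3 = s (x1 - x3) - y1 mod 23 = 3 * (13 - 20) - 15 = 10

P + Q = (20, 10)


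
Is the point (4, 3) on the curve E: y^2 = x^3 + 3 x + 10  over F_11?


Check whether y^2 = x^3 + 3 x + 10 (mod 11) for (x, y) = (4, 3).
LHS: y^2 = 3^2 mod 11 = 9
RHS: x^3 + 3 x + 10 = 4^3 + 3*4 + 10 mod 11 = 9
LHS = RHS

Yes, on the curve


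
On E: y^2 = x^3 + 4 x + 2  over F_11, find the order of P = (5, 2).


Compute successive multiples of P until we hit O:
  1P = (5, 2)
  2P = (4, 4)
  3P = (6, 0)
  4P = (4, 7)
  5P = (5, 9)
  6P = O

ord(P) = 6


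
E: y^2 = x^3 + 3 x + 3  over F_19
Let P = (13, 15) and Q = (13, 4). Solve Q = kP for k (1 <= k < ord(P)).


Enumerate multiples of P until we hit Q = (13, 4):
  1P = (13, 15)
  2P = (16, 10)
  3P = (16, 9)
  4P = (13, 4)
Match found at i = 4.

k = 4


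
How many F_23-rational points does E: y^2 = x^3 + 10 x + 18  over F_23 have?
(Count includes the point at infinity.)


For each x in F_23, count y with y^2 = x^3 + 10 x + 18 mod 23:
  x = 0: RHS = 18, y in [8, 15]  -> 2 point(s)
  x = 1: RHS = 6, y in [11, 12]  -> 2 point(s)
  x = 2: RHS = 0, y in [0]  -> 1 point(s)
  x = 3: RHS = 6, y in [11, 12]  -> 2 point(s)
  x = 5: RHS = 9, y in [3, 20]  -> 2 point(s)
  x = 6: RHS = 18, y in [8, 15]  -> 2 point(s)
  x = 8: RHS = 12, y in [9, 14]  -> 2 point(s)
  x = 9: RHS = 9, y in [3, 20]  -> 2 point(s)
  x = 12: RHS = 3, y in [7, 16]  -> 2 point(s)
  x = 14: RHS = 4, y in [2, 21]  -> 2 point(s)
  x = 15: RHS = 1, y in [1, 22]  -> 2 point(s)
  x = 17: RHS = 18, y in [8, 15]  -> 2 point(s)
  x = 18: RHS = 4, y in [2, 21]  -> 2 point(s)
  x = 19: RHS = 6, y in [11, 12]  -> 2 point(s)
  x = 21: RHS = 13, y in [6, 17]  -> 2 point(s)
Affine points: 29. Add the point at infinity: total = 30.

#E(F_23) = 30


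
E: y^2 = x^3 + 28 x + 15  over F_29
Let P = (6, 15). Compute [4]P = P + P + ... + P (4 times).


k = 4 = 100_2 (binary, LSB first: 001)
Double-and-add from P = (6, 15):
  bit 0 = 0: acc unchanged = O
  bit 1 = 0: acc unchanged = O
  bit 2 = 1: acc = O + (27, 3) = (27, 3)

4P = (27, 3)


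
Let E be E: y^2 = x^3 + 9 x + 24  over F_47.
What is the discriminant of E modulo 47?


4 a^3 + 27 b^2 = 4*9^3 + 27*24^2 = 2916 + 15552 = 18468
Delta = -16 * (18468) = -295488
Delta mod 47 = 1

Delta = 1 (mod 47)


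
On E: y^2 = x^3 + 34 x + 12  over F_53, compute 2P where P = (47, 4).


Doubling: s = (3 x1^2 + a) / (2 y1)
s = (3*47^2 + 34) / (2*4) mod 53 = 31
x3 = s^2 - 2 x1 mod 53 = 31^2 - 2*47 = 19
y3 = s (x1 - x3) - y1 mod 53 = 31 * (47 - 19) - 4 = 16

2P = (19, 16)


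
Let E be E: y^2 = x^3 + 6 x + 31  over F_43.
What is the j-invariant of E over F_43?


Delta = -16(4 a^3 + 27 b^2) mod 43 = 35
-1728 * (4 a)^3 = -1728 * (4*6)^3 mod 43 = 4
j = 4 * 35^(-1) mod 43 = 21

j = 21 (mod 43)


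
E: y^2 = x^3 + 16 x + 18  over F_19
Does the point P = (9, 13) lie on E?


Check whether y^2 = x^3 + 16 x + 18 (mod 19) for (x, y) = (9, 13).
LHS: y^2 = 13^2 mod 19 = 17
RHS: x^3 + 16 x + 18 = 9^3 + 16*9 + 18 mod 19 = 17
LHS = RHS

Yes, on the curve


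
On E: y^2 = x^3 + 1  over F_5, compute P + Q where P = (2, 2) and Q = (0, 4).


P != Q, so use the chord formula.
s = (y2 - y1) / (x2 - x1) = (2) / (3) mod 5 = 4
x3 = s^2 - x1 - x2 mod 5 = 4^2 - 2 - 0 = 4
y3 = s (x1 - x3) - y1 mod 5 = 4 * (2 - 4) - 2 = 0

P + Q = (4, 0)


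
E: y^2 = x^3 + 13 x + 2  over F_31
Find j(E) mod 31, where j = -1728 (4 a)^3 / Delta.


Delta = -16(4 a^3 + 27 b^2) mod 31 = 16
-1728 * (4 a)^3 = -1728 * (4*13)^3 mod 31 = 29
j = 29 * 16^(-1) mod 31 = 27

j = 27 (mod 31)


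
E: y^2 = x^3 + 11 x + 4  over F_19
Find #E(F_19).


For each x in F_19, count y with y^2 = x^3 + 11 x + 4 mod 19:
  x = 0: RHS = 4, y in [2, 17]  -> 2 point(s)
  x = 1: RHS = 16, y in [4, 15]  -> 2 point(s)
  x = 3: RHS = 7, y in [8, 11]  -> 2 point(s)
  x = 4: RHS = 17, y in [6, 13]  -> 2 point(s)
  x = 6: RHS = 1, y in [1, 18]  -> 2 point(s)
  x = 7: RHS = 6, y in [5, 14]  -> 2 point(s)
  x = 13: RHS = 7, y in [8, 11]  -> 2 point(s)
  x = 16: RHS = 1, y in [1, 18]  -> 2 point(s)
  x = 18: RHS = 11, y in [7, 12]  -> 2 point(s)
Affine points: 18. Add the point at infinity: total = 19.

#E(F_19) = 19


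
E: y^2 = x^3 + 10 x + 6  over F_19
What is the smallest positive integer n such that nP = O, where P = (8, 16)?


Compute successive multiples of P until we hit O:
  1P = (8, 16)
  2P = (7, 1)
  3P = (1, 13)
  4P = (16, 5)
  5P = (15, 15)
  6P = (3, 5)
  7P = (6, 15)
  8P = (10, 2)
  ... (continuing to 23P)
  23P = O

ord(P) = 23


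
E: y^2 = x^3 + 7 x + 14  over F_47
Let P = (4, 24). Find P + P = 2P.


Doubling: s = (3 x1^2 + a) / (2 y1)
s = (3*4^2 + 7) / (2*24) mod 47 = 8
x3 = s^2 - 2 x1 mod 47 = 8^2 - 2*4 = 9
y3 = s (x1 - x3) - y1 mod 47 = 8 * (4 - 9) - 24 = 30

2P = (9, 30)


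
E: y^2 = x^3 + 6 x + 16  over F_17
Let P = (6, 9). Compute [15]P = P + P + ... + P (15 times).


k = 15 = 1111_2 (binary, LSB first: 1111)
Double-and-add from P = (6, 9):
  bit 0 = 1: acc = O + (6, 9) = (6, 9)
  bit 1 = 1: acc = (6, 9) + (13, 9) = (15, 8)
  bit 2 = 1: acc = (15, 8) + (0, 13) = (4, 11)
  bit 3 = 1: acc = (4, 11) + (8, 10) = (4, 6)

15P = (4, 6)


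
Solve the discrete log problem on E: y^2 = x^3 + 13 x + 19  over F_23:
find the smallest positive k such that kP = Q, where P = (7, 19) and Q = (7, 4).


Enumerate multiples of P until we hit Q = (7, 4):
  1P = (7, 19)
  2P = (18, 17)
  3P = (14, 22)
  4P = (5, 18)
  5P = (17, 22)
  6P = (3, 19)
  7P = (13, 4)
  8P = (15, 1)
  9P = (19, 8)
  10P = (21, 13)
  11P = (21, 10)
  12P = (19, 15)
  13P = (15, 22)
  14P = (13, 19)
  15P = (3, 4)
  16P = (17, 1)
  17P = (5, 5)
  18P = (14, 1)
  19P = (18, 6)
  20P = (7, 4)
Match found at i = 20.

k = 20


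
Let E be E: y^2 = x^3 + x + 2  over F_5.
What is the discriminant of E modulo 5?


4 a^3 + 27 b^2 = 4*1^3 + 27*2^2 = 4 + 108 = 112
Delta = -16 * (112) = -1792
Delta mod 5 = 3

Delta = 3 (mod 5)


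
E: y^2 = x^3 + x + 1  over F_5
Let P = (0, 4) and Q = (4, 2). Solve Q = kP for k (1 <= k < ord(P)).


Enumerate multiples of P until we hit Q = (4, 2):
  1P = (0, 4)
  2P = (4, 3)
  3P = (2, 4)
  4P = (3, 1)
  5P = (3, 4)
  6P = (2, 1)
  7P = (4, 2)
Match found at i = 7.

k = 7


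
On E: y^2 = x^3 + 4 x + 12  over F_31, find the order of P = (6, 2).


Compute successive multiples of P until we hit O:
  1P = (6, 2)
  2P = (28, 2)
  3P = (28, 29)
  4P = (6, 29)
  5P = O

ord(P) = 5


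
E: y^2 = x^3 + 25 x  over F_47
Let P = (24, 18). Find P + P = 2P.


Doubling: s = (3 x1^2 + a) / (2 y1)
s = (3*24^2 + 25) / (2*18) mod 47 = 3
x3 = s^2 - 2 x1 mod 47 = 3^2 - 2*24 = 8
y3 = s (x1 - x3) - y1 mod 47 = 3 * (24 - 8) - 18 = 30

2P = (8, 30)


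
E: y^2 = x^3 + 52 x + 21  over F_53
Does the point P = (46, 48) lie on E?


Check whether y^2 = x^3 + 52 x + 21 (mod 53) for (x, y) = (46, 48).
LHS: y^2 = 48^2 mod 53 = 25
RHS: x^3 + 52 x + 21 = 46^3 + 52*46 + 21 mod 53 = 3
LHS != RHS

No, not on the curve


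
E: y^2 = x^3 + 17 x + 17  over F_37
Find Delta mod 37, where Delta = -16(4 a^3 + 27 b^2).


4 a^3 + 27 b^2 = 4*17^3 + 27*17^2 = 19652 + 7803 = 27455
Delta = -16 * (27455) = -439280
Delta mod 37 = 21

Delta = 21 (mod 37)


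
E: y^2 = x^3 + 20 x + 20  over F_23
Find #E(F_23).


For each x in F_23, count y with y^2 = x^3 + 20 x + 20 mod 23:
  x = 1: RHS = 18, y in [8, 15]  -> 2 point(s)
  x = 4: RHS = 3, y in [7, 16]  -> 2 point(s)
  x = 8: RHS = 2, y in [5, 18]  -> 2 point(s)
  x = 9: RHS = 9, y in [3, 20]  -> 2 point(s)
  x = 10: RHS = 1, y in [1, 22]  -> 2 point(s)
  x = 13: RHS = 16, y in [4, 19]  -> 2 point(s)
  x = 14: RHS = 8, y in [10, 13]  -> 2 point(s)
  x = 17: RHS = 6, y in [11, 12]  -> 2 point(s)
  x = 18: RHS = 2, y in [5, 18]  -> 2 point(s)
  x = 20: RHS = 2, y in [5, 18]  -> 2 point(s)
  x = 21: RHS = 18, y in [8, 15]  -> 2 point(s)
Affine points: 22. Add the point at infinity: total = 23.

#E(F_23) = 23


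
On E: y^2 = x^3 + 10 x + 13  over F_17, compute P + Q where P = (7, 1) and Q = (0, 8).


P != Q, so use the chord formula.
s = (y2 - y1) / (x2 - x1) = (7) / (10) mod 17 = 16
x3 = s^2 - x1 - x2 mod 17 = 16^2 - 7 - 0 = 11
y3 = s (x1 - x3) - y1 mod 17 = 16 * (7 - 11) - 1 = 3

P + Q = (11, 3)


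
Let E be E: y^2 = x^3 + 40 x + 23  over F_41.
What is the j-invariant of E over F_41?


Delta = -16(4 a^3 + 27 b^2) mod 41 = 29
-1728 * (4 a)^3 = -1728 * (4*40)^3 mod 41 = 15
j = 15 * 29^(-1) mod 41 = 9

j = 9 (mod 41)


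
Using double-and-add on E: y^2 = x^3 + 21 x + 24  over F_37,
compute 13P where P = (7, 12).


k = 13 = 1101_2 (binary, LSB first: 1011)
Double-and-add from P = (7, 12):
  bit 0 = 1: acc = O + (7, 12) = (7, 12)
  bit 1 = 0: acc unchanged = (7, 12)
  bit 2 = 1: acc = (7, 12) + (1, 34) = (26, 33)
  bit 3 = 1: acc = (26, 33) + (14, 18) = (24, 25)

13P = (24, 25)


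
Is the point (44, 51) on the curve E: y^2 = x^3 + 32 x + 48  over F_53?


Check whether y^2 = x^3 + 32 x + 48 (mod 53) for (x, y) = (44, 51).
LHS: y^2 = 51^2 mod 53 = 4
RHS: x^3 + 32 x + 48 = 44^3 + 32*44 + 48 mod 53 = 38
LHS != RHS

No, not on the curve


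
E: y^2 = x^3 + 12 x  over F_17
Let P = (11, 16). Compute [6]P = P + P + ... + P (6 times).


k = 6 = 110_2 (binary, LSB first: 011)
Double-and-add from P = (11, 16):
  bit 0 = 0: acc unchanged = O
  bit 1 = 1: acc = O + (8, 8) = (8, 8)
  bit 2 = 1: acc = (8, 8) + (1, 9) = (16, 15)

6P = (16, 15)


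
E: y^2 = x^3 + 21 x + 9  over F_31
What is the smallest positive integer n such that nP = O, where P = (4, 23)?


Compute successive multiples of P until we hit O:
  1P = (4, 23)
  2P = (2, 11)
  3P = (30, 7)
  4P = (6, 14)
  5P = (18, 9)
  6P = (10, 14)
  7P = (27, 27)
  8P = (8, 10)
  ... (continuing to 38P)
  38P = O

ord(P) = 38


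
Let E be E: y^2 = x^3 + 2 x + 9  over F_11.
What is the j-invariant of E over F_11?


Delta = -16(4 a^3 + 27 b^2) mod 11 = 4
-1728 * (4 a)^3 = -1728 * (4*2)^3 mod 11 = 5
j = 5 * 4^(-1) mod 11 = 4

j = 4 (mod 11)


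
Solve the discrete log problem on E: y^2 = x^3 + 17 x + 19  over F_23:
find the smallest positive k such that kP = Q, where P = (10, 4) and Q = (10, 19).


Enumerate multiples of P until we hit Q = (10, 19):
  1P = (10, 4)
  2P = (21, 0)
  3P = (10, 19)
Match found at i = 3.

k = 3


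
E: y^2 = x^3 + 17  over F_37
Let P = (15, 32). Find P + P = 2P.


Doubling: s = (3 x1^2 + a) / (2 y1)
s = (3*15^2 + 0) / (2*32) mod 37 = 25
x3 = s^2 - 2 x1 mod 37 = 25^2 - 2*15 = 3
y3 = s (x1 - x3) - y1 mod 37 = 25 * (15 - 3) - 32 = 9

2P = (3, 9)


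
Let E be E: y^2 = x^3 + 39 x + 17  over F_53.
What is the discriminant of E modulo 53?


4 a^3 + 27 b^2 = 4*39^3 + 27*17^2 = 237276 + 7803 = 245079
Delta = -16 * (245079) = -3921264
Delta mod 53 = 47

Delta = 47 (mod 53)


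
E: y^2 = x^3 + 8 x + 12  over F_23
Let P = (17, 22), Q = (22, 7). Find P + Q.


P != Q, so use the chord formula.
s = (y2 - y1) / (x2 - x1) = (8) / (5) mod 23 = 20
x3 = s^2 - x1 - x2 mod 23 = 20^2 - 17 - 22 = 16
y3 = s (x1 - x3) - y1 mod 23 = 20 * (17 - 16) - 22 = 21

P + Q = (16, 21)


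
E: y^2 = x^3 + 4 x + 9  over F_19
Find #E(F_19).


For each x in F_19, count y with y^2 = x^3 + 4 x + 9 mod 19:
  x = 0: RHS = 9, y in [3, 16]  -> 2 point(s)
  x = 2: RHS = 6, y in [5, 14]  -> 2 point(s)
  x = 7: RHS = 0, y in [0]  -> 1 point(s)
  x = 10: RHS = 4, y in [2, 17]  -> 2 point(s)
  x = 11: RHS = 16, y in [4, 15]  -> 2 point(s)
  x = 13: RHS = 16, y in [4, 15]  -> 2 point(s)
  x = 14: RHS = 16, y in [4, 15]  -> 2 point(s)
  x = 15: RHS = 5, y in [9, 10]  -> 2 point(s)
  x = 18: RHS = 4, y in [2, 17]  -> 2 point(s)
Affine points: 17. Add the point at infinity: total = 18.

#E(F_19) = 18


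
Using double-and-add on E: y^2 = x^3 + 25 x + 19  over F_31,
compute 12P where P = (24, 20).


k = 12 = 1100_2 (binary, LSB first: 0011)
Double-and-add from P = (24, 20):
  bit 0 = 0: acc unchanged = O
  bit 1 = 0: acc unchanged = O
  bit 2 = 1: acc = O + (15, 7) = (15, 7)
  bit 3 = 1: acc = (15, 7) + (21, 3) = (23, 19)

12P = (23, 19)


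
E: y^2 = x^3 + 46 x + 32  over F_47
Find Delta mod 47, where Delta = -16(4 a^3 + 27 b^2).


4 a^3 + 27 b^2 = 4*46^3 + 27*32^2 = 389344 + 27648 = 416992
Delta = -16 * (416992) = -6671872
Delta mod 47 = 13

Delta = 13 (mod 47)


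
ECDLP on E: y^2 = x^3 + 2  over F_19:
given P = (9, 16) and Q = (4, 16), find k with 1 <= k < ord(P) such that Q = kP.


Enumerate multiples of P until we hit Q = (4, 16):
  1P = (9, 16)
  2P = (12, 1)
  3P = (4, 16)
Match found at i = 3.

k = 3


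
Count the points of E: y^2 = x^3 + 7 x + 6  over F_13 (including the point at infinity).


For each x in F_13, count y with y^2 = x^3 + 7 x + 6 mod 13:
  x = 1: RHS = 1, y in [1, 12]  -> 2 point(s)
  x = 5: RHS = 10, y in [6, 7]  -> 2 point(s)
  x = 6: RHS = 4, y in [2, 11]  -> 2 point(s)
  x = 10: RHS = 10, y in [6, 7]  -> 2 point(s)
  x = 11: RHS = 10, y in [6, 7]  -> 2 point(s)
Affine points: 10. Add the point at infinity: total = 11.

#E(F_13) = 11


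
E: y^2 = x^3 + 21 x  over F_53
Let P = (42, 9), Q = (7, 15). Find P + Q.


P != Q, so use the chord formula.
s = (y2 - y1) / (x2 - x1) = (6) / (18) mod 53 = 18
x3 = s^2 - x1 - x2 mod 53 = 18^2 - 42 - 7 = 10
y3 = s (x1 - x3) - y1 mod 53 = 18 * (42 - 10) - 9 = 37

P + Q = (10, 37)


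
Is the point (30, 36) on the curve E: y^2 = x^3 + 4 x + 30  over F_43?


Check whether y^2 = x^3 + 4 x + 30 (mod 43) for (x, y) = (30, 36).
LHS: y^2 = 36^2 mod 43 = 6
RHS: x^3 + 4 x + 30 = 30^3 + 4*30 + 30 mod 43 = 17
LHS != RHS

No, not on the curve


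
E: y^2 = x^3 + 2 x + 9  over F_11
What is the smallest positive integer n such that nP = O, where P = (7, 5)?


Compute successive multiples of P until we hit O:
  1P = (7, 5)
  2P = (0, 8)
  3P = (8, 8)
  4P = (5, 1)
  5P = (3, 3)
  6P = (4, 2)
  7P = (1, 1)
  8P = (1, 10)
  ... (continuing to 15P)
  15P = O

ord(P) = 15


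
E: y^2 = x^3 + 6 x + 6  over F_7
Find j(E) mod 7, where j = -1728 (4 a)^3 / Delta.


Delta = -16(4 a^3 + 27 b^2) mod 7 = 3
-1728 * (4 a)^3 = -1728 * (4*6)^3 mod 7 = 6
j = 6 * 3^(-1) mod 7 = 2

j = 2 (mod 7)


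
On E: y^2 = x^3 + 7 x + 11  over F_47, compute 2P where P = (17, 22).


Doubling: s = (3 x1^2 + a) / (2 y1)
s = (3*17^2 + 7) / (2*22) mod 47 = 22
x3 = s^2 - 2 x1 mod 47 = 22^2 - 2*17 = 27
y3 = s (x1 - x3) - y1 mod 47 = 22 * (17 - 27) - 22 = 40

2P = (27, 40)


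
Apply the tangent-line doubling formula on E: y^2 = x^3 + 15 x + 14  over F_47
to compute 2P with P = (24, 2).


Doubling: s = (3 x1^2 + a) / (2 y1)
s = (3*24^2 + 15) / (2*2) mod 47 = 1
x3 = s^2 - 2 x1 mod 47 = 1^2 - 2*24 = 0
y3 = s (x1 - x3) - y1 mod 47 = 1 * (24 - 0) - 2 = 22

2P = (0, 22)


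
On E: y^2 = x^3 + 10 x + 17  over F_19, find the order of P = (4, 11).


Compute successive multiples of P until we hit O:
  1P = (4, 11)
  2P = (9, 0)
  3P = (4, 8)
  4P = O

ord(P) = 4


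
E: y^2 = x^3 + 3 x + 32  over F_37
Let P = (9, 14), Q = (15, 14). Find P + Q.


P != Q, so use the chord formula.
s = (y2 - y1) / (x2 - x1) = (0) / (6) mod 37 = 0
x3 = s^2 - x1 - x2 mod 37 = 0^2 - 9 - 15 = 13
y3 = s (x1 - x3) - y1 mod 37 = 0 * (9 - 13) - 14 = 23

P + Q = (13, 23)


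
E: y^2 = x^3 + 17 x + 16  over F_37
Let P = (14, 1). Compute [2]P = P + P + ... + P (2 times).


k = 2 = 10_2 (binary, LSB first: 01)
Double-and-add from P = (14, 1):
  bit 0 = 0: acc unchanged = O
  bit 1 = 1: acc = O + (5, 2) = (5, 2)

2P = (5, 2)


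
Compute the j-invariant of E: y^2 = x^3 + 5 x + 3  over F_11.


Delta = -16(4 a^3 + 27 b^2) mod 11 = 3
-1728 * (4 a)^3 = -1728 * (4*5)^3 mod 11 = 8
j = 8 * 3^(-1) mod 11 = 10

j = 10 (mod 11)


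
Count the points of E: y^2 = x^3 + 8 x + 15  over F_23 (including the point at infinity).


For each x in F_23, count y with y^2 = x^3 + 8 x + 15 mod 23:
  x = 1: RHS = 1, y in [1, 22]  -> 2 point(s)
  x = 2: RHS = 16, y in [4, 19]  -> 2 point(s)
  x = 6: RHS = 3, y in [7, 16]  -> 2 point(s)
  x = 7: RHS = 0, y in [0]  -> 1 point(s)
  x = 8: RHS = 16, y in [4, 19]  -> 2 point(s)
  x = 11: RHS = 8, y in [10, 13]  -> 2 point(s)
  x = 13: RHS = 16, y in [4, 19]  -> 2 point(s)
  x = 17: RHS = 4, y in [2, 21]  -> 2 point(s)
  x = 22: RHS = 6, y in [11, 12]  -> 2 point(s)
Affine points: 17. Add the point at infinity: total = 18.

#E(F_23) = 18


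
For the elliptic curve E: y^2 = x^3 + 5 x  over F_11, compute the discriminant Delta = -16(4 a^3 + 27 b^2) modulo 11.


4 a^3 + 27 b^2 = 4*5^3 + 27*0^2 = 500 + 0 = 500
Delta = -16 * (500) = -8000
Delta mod 11 = 8

Delta = 8 (mod 11)


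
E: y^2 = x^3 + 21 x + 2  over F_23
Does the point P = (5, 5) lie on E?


Check whether y^2 = x^3 + 21 x + 2 (mod 23) for (x, y) = (5, 5).
LHS: y^2 = 5^2 mod 23 = 2
RHS: x^3 + 21 x + 2 = 5^3 + 21*5 + 2 mod 23 = 2
LHS = RHS

Yes, on the curve


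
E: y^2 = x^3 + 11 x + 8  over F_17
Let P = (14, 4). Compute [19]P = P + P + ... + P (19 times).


k = 19 = 10011_2 (binary, LSB first: 11001)
Double-and-add from P = (14, 4):
  bit 0 = 1: acc = O + (14, 4) = (14, 4)
  bit 1 = 1: acc = (14, 4) + (2, 2) = (10, 8)
  bit 2 = 0: acc unchanged = (10, 8)
  bit 3 = 0: acc unchanged = (10, 8)
  bit 4 = 1: acc = (10, 8) + (12, 10) = (13, 6)

19P = (13, 6)


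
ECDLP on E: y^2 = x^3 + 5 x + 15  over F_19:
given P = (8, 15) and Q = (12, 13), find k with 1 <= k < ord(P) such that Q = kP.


Enumerate multiples of P until we hit Q = (12, 13):
  1P = (8, 15)
  2P = (10, 1)
  3P = (12, 13)
Match found at i = 3.

k = 3


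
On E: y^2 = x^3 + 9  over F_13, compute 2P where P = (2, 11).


Doubling: s = (3 x1^2 + a) / (2 y1)
s = (3*2^2 + 0) / (2*11) mod 13 = 10
x3 = s^2 - 2 x1 mod 13 = 10^2 - 2*2 = 5
y3 = s (x1 - x3) - y1 mod 13 = 10 * (2 - 5) - 11 = 11

2P = (5, 11)


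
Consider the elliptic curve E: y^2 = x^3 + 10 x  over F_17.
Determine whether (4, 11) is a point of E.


Check whether y^2 = x^3 + 10 x + 0 (mod 17) for (x, y) = (4, 11).
LHS: y^2 = 11^2 mod 17 = 2
RHS: x^3 + 10 x + 0 = 4^3 + 10*4 + 0 mod 17 = 2
LHS = RHS

Yes, on the curve


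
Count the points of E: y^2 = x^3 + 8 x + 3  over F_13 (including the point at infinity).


For each x in F_13, count y with y^2 = x^3 + 8 x + 3 mod 13:
  x = 0: RHS = 3, y in [4, 9]  -> 2 point(s)
  x = 1: RHS = 12, y in [5, 8]  -> 2 point(s)
  x = 2: RHS = 1, y in [1, 12]  -> 2 point(s)
  x = 5: RHS = 12, y in [5, 8]  -> 2 point(s)
  x = 7: RHS = 12, y in [5, 8]  -> 2 point(s)
  x = 10: RHS = 4, y in [2, 11]  -> 2 point(s)
Affine points: 12. Add the point at infinity: total = 13.

#E(F_13) = 13


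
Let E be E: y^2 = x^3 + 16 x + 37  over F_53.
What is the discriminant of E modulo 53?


4 a^3 + 27 b^2 = 4*16^3 + 27*37^2 = 16384 + 36963 = 53347
Delta = -16 * (53347) = -853552
Delta mod 53 = 13

Delta = 13 (mod 53)


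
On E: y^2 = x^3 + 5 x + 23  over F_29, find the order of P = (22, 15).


Compute successive multiples of P until we hit O:
  1P = (22, 15)
  2P = (5, 17)
  3P = (27, 18)
  4P = (14, 13)
  5P = (13, 9)
  6P = (17, 27)
  7P = (12, 19)
  8P = (23, 26)
  ... (continuing to 18P)
  18P = O

ord(P) = 18


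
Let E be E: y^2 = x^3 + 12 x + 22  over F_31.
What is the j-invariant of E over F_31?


Delta = -16(4 a^3 + 27 b^2) mod 31 = 23
-1728 * (4 a)^3 = -1728 * (4*12)^3 mod 31 = 27
j = 27 * 23^(-1) mod 31 = 16

j = 16 (mod 31)


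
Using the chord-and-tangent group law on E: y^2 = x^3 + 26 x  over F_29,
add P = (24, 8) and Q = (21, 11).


P != Q, so use the chord formula.
s = (y2 - y1) / (x2 - x1) = (3) / (26) mod 29 = 28
x3 = s^2 - x1 - x2 mod 29 = 28^2 - 24 - 21 = 14
y3 = s (x1 - x3) - y1 mod 29 = 28 * (24 - 14) - 8 = 11

P + Q = (14, 11)


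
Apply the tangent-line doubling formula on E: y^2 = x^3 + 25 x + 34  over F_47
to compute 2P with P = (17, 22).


Doubling: s = (3 x1^2 + a) / (2 y1)
s = (3*17^2 + 25) / (2*22) mod 47 = 16
x3 = s^2 - 2 x1 mod 47 = 16^2 - 2*17 = 34
y3 = s (x1 - x3) - y1 mod 47 = 16 * (17 - 34) - 22 = 35

2P = (34, 35)


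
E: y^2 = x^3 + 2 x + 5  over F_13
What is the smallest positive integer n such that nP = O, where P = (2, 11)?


Compute successive multiples of P until we hit O:
  1P = (2, 11)
  2P = (5, 6)
  3P = (3, 8)
  4P = (4, 8)
  5P = (6, 8)
  6P = (8, 0)
  7P = (6, 5)
  8P = (4, 5)
  ... (continuing to 12P)
  12P = O

ord(P) = 12


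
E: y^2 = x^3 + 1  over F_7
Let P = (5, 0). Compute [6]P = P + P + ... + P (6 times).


k = 6 = 110_2 (binary, LSB first: 011)
Double-and-add from P = (5, 0):
  bit 0 = 0: acc unchanged = O
  bit 1 = 1: acc = O + O = O
  bit 2 = 1: acc = O + O = O

6P = O


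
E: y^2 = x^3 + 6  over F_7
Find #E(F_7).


For each x in F_7, count y with y^2 = x^3 + 0 x + 6 mod 7:
  x = 1: RHS = 0, y in [0]  -> 1 point(s)
  x = 2: RHS = 0, y in [0]  -> 1 point(s)
  x = 4: RHS = 0, y in [0]  -> 1 point(s)
Affine points: 3. Add the point at infinity: total = 4.

#E(F_7) = 4


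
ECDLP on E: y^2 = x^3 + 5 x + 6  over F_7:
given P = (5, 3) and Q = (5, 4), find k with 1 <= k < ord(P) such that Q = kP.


Enumerate multiples of P until we hit Q = (5, 4):
  1P = (5, 3)
  2P = (6, 0)
  3P = (5, 4)
Match found at i = 3.

k = 3


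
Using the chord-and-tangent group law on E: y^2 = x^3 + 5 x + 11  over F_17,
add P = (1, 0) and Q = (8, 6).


P != Q, so use the chord formula.
s = (y2 - y1) / (x2 - x1) = (6) / (7) mod 17 = 13
x3 = s^2 - x1 - x2 mod 17 = 13^2 - 1 - 8 = 7
y3 = s (x1 - x3) - y1 mod 17 = 13 * (1 - 7) - 0 = 7

P + Q = (7, 7)


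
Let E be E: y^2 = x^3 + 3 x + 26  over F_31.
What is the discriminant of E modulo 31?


4 a^3 + 27 b^2 = 4*3^3 + 27*26^2 = 108 + 18252 = 18360
Delta = -16 * (18360) = -293760
Delta mod 31 = 27

Delta = 27 (mod 31)


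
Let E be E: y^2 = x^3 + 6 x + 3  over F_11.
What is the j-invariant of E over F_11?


Delta = -16(4 a^3 + 27 b^2) mod 11 = 9
-1728 * (4 a)^3 = -1728 * (4*6)^3 mod 11 = 3
j = 3 * 9^(-1) mod 11 = 4

j = 4 (mod 11)


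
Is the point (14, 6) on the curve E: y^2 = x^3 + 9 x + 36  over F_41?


Check whether y^2 = x^3 + 9 x + 36 (mod 41) for (x, y) = (14, 6).
LHS: y^2 = 6^2 mod 41 = 36
RHS: x^3 + 9 x + 36 = 14^3 + 9*14 + 36 mod 41 = 36
LHS = RHS

Yes, on the curve


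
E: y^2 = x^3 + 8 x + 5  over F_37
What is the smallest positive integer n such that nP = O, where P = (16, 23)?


Compute successive multiples of P until we hit O:
  1P = (16, 23)
  2P = (21, 31)
  3P = (7, 21)
  4P = (4, 29)
  5P = (8, 10)
  6P = (22, 32)
  7P = (29, 13)
  8P = (32, 32)
  ... (continuing to 34P)
  34P = O

ord(P) = 34


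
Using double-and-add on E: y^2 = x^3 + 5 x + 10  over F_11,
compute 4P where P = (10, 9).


k = 4 = 100_2 (binary, LSB first: 001)
Double-and-add from P = (10, 9):
  bit 0 = 0: acc unchanged = O
  bit 1 = 0: acc unchanged = O
  bit 2 = 1: acc = O + (8, 1) = (8, 1)

4P = (8, 1)


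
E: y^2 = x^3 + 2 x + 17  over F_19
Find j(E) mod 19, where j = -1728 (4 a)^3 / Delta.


Delta = -16(4 a^3 + 27 b^2) mod 19 = 2
-1728 * (4 a)^3 = -1728 * (4*2)^3 mod 19 = 18
j = 18 * 2^(-1) mod 19 = 9

j = 9 (mod 19)


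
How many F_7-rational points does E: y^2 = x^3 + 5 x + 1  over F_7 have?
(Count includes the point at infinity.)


For each x in F_7, count y with y^2 = x^3 + 5 x + 1 mod 7:
  x = 0: RHS = 1, y in [1, 6]  -> 2 point(s)
  x = 1: RHS = 0, y in [0]  -> 1 point(s)
  x = 3: RHS = 1, y in [1, 6]  -> 2 point(s)
  x = 4: RHS = 1, y in [1, 6]  -> 2 point(s)
  x = 5: RHS = 4, y in [2, 5]  -> 2 point(s)
  x = 6: RHS = 2, y in [3, 4]  -> 2 point(s)
Affine points: 11. Add the point at infinity: total = 12.

#E(F_7) = 12


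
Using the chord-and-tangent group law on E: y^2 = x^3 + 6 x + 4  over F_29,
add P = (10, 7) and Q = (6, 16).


P != Q, so use the chord formula.
s = (y2 - y1) / (x2 - x1) = (9) / (25) mod 29 = 5
x3 = s^2 - x1 - x2 mod 29 = 5^2 - 10 - 6 = 9
y3 = s (x1 - x3) - y1 mod 29 = 5 * (10 - 9) - 7 = 27

P + Q = (9, 27)


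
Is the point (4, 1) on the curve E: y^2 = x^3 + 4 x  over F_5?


Check whether y^2 = x^3 + 4 x + 0 (mod 5) for (x, y) = (4, 1).
LHS: y^2 = 1^2 mod 5 = 1
RHS: x^3 + 4 x + 0 = 4^3 + 4*4 + 0 mod 5 = 0
LHS != RHS

No, not on the curve


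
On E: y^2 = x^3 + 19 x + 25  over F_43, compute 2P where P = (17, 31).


Doubling: s = (3 x1^2 + a) / (2 y1)
s = (3*17^2 + 19) / (2*31) mod 43 = 24
x3 = s^2 - 2 x1 mod 43 = 24^2 - 2*17 = 26
y3 = s (x1 - x3) - y1 mod 43 = 24 * (17 - 26) - 31 = 11

2P = (26, 11)


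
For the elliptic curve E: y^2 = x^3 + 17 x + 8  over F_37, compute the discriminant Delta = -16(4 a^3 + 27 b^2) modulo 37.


4 a^3 + 27 b^2 = 4*17^3 + 27*8^2 = 19652 + 1728 = 21380
Delta = -16 * (21380) = -342080
Delta mod 37 = 22

Delta = 22 (mod 37)


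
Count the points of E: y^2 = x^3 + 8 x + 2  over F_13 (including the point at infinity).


For each x in F_13, count y with y^2 = x^3 + 8 x + 2 mod 13:
  x = 2: RHS = 0, y in [0]  -> 1 point(s)
  x = 3: RHS = 1, y in [1, 12]  -> 2 point(s)
  x = 9: RHS = 10, y in [6, 7]  -> 2 point(s)
  x = 10: RHS = 3, y in [4, 9]  -> 2 point(s)
  x = 11: RHS = 4, y in [2, 11]  -> 2 point(s)
Affine points: 9. Add the point at infinity: total = 10.

#E(F_13) = 10


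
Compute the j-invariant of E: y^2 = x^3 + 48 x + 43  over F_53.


Delta = -16(4 a^3 + 27 b^2) mod 53 = 45
-1728 * (4 a)^3 = -1728 * (4*48)^3 mod 53 = 10
j = 10 * 45^(-1) mod 53 = 12

j = 12 (mod 53)


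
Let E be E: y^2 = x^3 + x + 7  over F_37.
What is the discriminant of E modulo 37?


4 a^3 + 27 b^2 = 4*1^3 + 27*7^2 = 4 + 1323 = 1327
Delta = -16 * (1327) = -21232
Delta mod 37 = 6

Delta = 6 (mod 37)


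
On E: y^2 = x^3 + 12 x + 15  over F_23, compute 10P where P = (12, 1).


k = 10 = 1010_2 (binary, LSB first: 0101)
Double-and-add from P = (12, 1):
  bit 0 = 0: acc unchanged = O
  bit 1 = 1: acc = O + (17, 16) = (17, 16)
  bit 2 = 0: acc unchanged = (17, 16)
  bit 3 = 1: acc = (17, 16) + (3, 20) = (12, 22)

10P = (12, 22)


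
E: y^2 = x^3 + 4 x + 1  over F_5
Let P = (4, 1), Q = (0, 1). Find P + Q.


P != Q, so use the chord formula.
s = (y2 - y1) / (x2 - x1) = (0) / (1) mod 5 = 0
x3 = s^2 - x1 - x2 mod 5 = 0^2 - 4 - 0 = 1
y3 = s (x1 - x3) - y1 mod 5 = 0 * (4 - 1) - 1 = 4

P + Q = (1, 4)


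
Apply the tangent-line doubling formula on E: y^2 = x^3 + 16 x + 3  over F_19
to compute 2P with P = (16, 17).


Doubling: s = (3 x1^2 + a) / (2 y1)
s = (3*16^2 + 16) / (2*17) mod 19 = 13
x3 = s^2 - 2 x1 mod 19 = 13^2 - 2*16 = 4
y3 = s (x1 - x3) - y1 mod 19 = 13 * (16 - 4) - 17 = 6

2P = (4, 6)


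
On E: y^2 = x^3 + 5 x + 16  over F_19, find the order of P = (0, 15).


Compute successive multiples of P until we hit O:
  1P = (0, 15)
  2P = (9, 12)
  3P = (8, 13)
  4P = (17, 13)
  5P = (3, 1)
  6P = (4, 10)
  7P = (13, 6)
  8P = (13, 13)
  ... (continuing to 15P)
  15P = O

ord(P) = 15


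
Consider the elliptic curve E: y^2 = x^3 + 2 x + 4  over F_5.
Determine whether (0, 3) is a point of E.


Check whether y^2 = x^3 + 2 x + 4 (mod 5) for (x, y) = (0, 3).
LHS: y^2 = 3^2 mod 5 = 4
RHS: x^3 + 2 x + 4 = 0^3 + 2*0 + 4 mod 5 = 4
LHS = RHS

Yes, on the curve


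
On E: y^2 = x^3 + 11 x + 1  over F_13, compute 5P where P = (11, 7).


k = 5 = 101_2 (binary, LSB first: 101)
Double-and-add from P = (11, 7):
  bit 0 = 1: acc = O + (11, 7) = (11, 7)
  bit 1 = 0: acc unchanged = (11, 7)
  bit 2 = 1: acc = (11, 7) + (1, 0) = (5, 5)

5P = (5, 5)


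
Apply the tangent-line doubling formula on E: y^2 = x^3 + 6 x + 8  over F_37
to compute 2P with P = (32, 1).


Doubling: s = (3 x1^2 + a) / (2 y1)
s = (3*32^2 + 6) / (2*1) mod 37 = 22
x3 = s^2 - 2 x1 mod 37 = 22^2 - 2*32 = 13
y3 = s (x1 - x3) - y1 mod 37 = 22 * (32 - 13) - 1 = 10

2P = (13, 10)


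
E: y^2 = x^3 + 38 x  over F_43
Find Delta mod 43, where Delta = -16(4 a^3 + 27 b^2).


4 a^3 + 27 b^2 = 4*38^3 + 27*0^2 = 219488 + 0 = 219488
Delta = -16 * (219488) = -3511808
Delta mod 43 = 2

Delta = 2 (mod 43)


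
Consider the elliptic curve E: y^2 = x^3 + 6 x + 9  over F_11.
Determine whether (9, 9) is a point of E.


Check whether y^2 = x^3 + 6 x + 9 (mod 11) for (x, y) = (9, 9).
LHS: y^2 = 9^2 mod 11 = 4
RHS: x^3 + 6 x + 9 = 9^3 + 6*9 + 9 mod 11 = 0
LHS != RHS

No, not on the curve


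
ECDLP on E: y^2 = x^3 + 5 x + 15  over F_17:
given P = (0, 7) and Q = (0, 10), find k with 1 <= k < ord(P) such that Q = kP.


Enumerate multiples of P until we hit Q = (0, 10):
  1P = (0, 7)
  2P = (16, 14)
  3P = (16, 3)
  4P = (0, 10)
Match found at i = 4.

k = 4


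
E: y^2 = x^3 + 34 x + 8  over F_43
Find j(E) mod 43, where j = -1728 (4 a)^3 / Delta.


Delta = -16(4 a^3 + 27 b^2) mod 43 = 2
-1728 * (4 a)^3 = -1728 * (4*34)^3 mod 43 = 8
j = 8 * 2^(-1) mod 43 = 4

j = 4 (mod 43)


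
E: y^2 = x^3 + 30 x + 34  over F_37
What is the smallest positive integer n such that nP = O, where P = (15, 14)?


Compute successive multiples of P until we hit O:
  1P = (15, 14)
  2P = (34, 19)
  3P = (14, 33)
  4P = (36, 15)
  5P = (35, 15)
  6P = (8, 3)
  7P = (21, 3)
  8P = (28, 16)
  ... (continuing to 19P)
  19P = O

ord(P) = 19


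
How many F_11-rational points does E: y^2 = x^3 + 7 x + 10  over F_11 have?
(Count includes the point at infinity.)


For each x in F_11, count y with y^2 = x^3 + 7 x + 10 mod 11:
  x = 3: RHS = 3, y in [5, 6]  -> 2 point(s)
  x = 4: RHS = 3, y in [5, 6]  -> 2 point(s)
  x = 5: RHS = 5, y in [4, 7]  -> 2 point(s)
  x = 6: RHS = 4, y in [2, 9]  -> 2 point(s)
Affine points: 8. Add the point at infinity: total = 9.

#E(F_11) = 9


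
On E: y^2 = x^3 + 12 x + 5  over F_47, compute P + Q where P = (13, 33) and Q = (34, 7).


P != Q, so use the chord formula.
s = (y2 - y1) / (x2 - x1) = (21) / (21) mod 47 = 1
x3 = s^2 - x1 - x2 mod 47 = 1^2 - 13 - 34 = 1
y3 = s (x1 - x3) - y1 mod 47 = 1 * (13 - 1) - 33 = 26

P + Q = (1, 26)


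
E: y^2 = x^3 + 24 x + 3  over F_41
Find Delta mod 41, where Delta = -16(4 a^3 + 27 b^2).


4 a^3 + 27 b^2 = 4*24^3 + 27*3^2 = 55296 + 243 = 55539
Delta = -16 * (55539) = -888624
Delta mod 41 = 10

Delta = 10 (mod 41)


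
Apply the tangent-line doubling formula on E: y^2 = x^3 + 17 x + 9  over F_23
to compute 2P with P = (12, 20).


Doubling: s = (3 x1^2 + a) / (2 y1)
s = (3*12^2 + 17) / (2*20) mod 23 = 21
x3 = s^2 - 2 x1 mod 23 = 21^2 - 2*12 = 3
y3 = s (x1 - x3) - y1 mod 23 = 21 * (12 - 3) - 20 = 8

2P = (3, 8)


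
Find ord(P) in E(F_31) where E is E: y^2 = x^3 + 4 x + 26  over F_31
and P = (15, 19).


Compute successive multiples of P until we hit O:
  1P = (15, 19)
  2P = (17, 4)
  3P = (1, 0)
  4P = (17, 27)
  5P = (15, 12)
  6P = O

ord(P) = 6


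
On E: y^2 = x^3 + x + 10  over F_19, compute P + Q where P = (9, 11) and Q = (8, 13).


P != Q, so use the chord formula.
s = (y2 - y1) / (x2 - x1) = (2) / (18) mod 19 = 17
x3 = s^2 - x1 - x2 mod 19 = 17^2 - 9 - 8 = 6
y3 = s (x1 - x3) - y1 mod 19 = 17 * (9 - 6) - 11 = 2

P + Q = (6, 2)


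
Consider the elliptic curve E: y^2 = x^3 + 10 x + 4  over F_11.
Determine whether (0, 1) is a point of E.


Check whether y^2 = x^3 + 10 x + 4 (mod 11) for (x, y) = (0, 1).
LHS: y^2 = 1^2 mod 11 = 1
RHS: x^3 + 10 x + 4 = 0^3 + 10*0 + 4 mod 11 = 4
LHS != RHS

No, not on the curve


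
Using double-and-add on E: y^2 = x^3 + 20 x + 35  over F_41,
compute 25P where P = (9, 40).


k = 25 = 11001_2 (binary, LSB first: 10011)
Double-and-add from P = (9, 40):
  bit 0 = 1: acc = O + (9, 40) = (9, 40)
  bit 1 = 0: acc unchanged = (9, 40)
  bit 2 = 0: acc unchanged = (9, 40)
  bit 3 = 1: acc = (9, 40) + (21, 9) = (6, 24)
  bit 4 = 1: acc = (6, 24) + (15, 15) = (21, 32)

25P = (21, 32)


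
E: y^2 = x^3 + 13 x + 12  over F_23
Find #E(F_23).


For each x in F_23, count y with y^2 = x^3 + 13 x + 12 mod 23:
  x = 0: RHS = 12, y in [9, 14]  -> 2 point(s)
  x = 1: RHS = 3, y in [7, 16]  -> 2 point(s)
  x = 2: RHS = 0, y in [0]  -> 1 point(s)
  x = 3: RHS = 9, y in [3, 20]  -> 2 point(s)
  x = 4: RHS = 13, y in [6, 17]  -> 2 point(s)
  x = 5: RHS = 18, y in [8, 15]  -> 2 point(s)
  x = 7: RHS = 9, y in [3, 20]  -> 2 point(s)
  x = 13: RHS = 9, y in [3, 20]  -> 2 point(s)
  x = 18: RHS = 6, y in [11, 12]  -> 2 point(s)
  x = 21: RHS = 1, y in [1, 22]  -> 2 point(s)
Affine points: 19. Add the point at infinity: total = 20.

#E(F_23) = 20


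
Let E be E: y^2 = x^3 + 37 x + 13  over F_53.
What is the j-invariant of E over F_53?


Delta = -16(4 a^3 + 27 b^2) mod 53 = 32
-1728 * (4 a)^3 = -1728 * (4*37)^3 mod 53 = 33
j = 33 * 32^(-1) mod 53 = 6

j = 6 (mod 53)


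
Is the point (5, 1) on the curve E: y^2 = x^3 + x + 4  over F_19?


Check whether y^2 = x^3 + 1 x + 4 (mod 19) for (x, y) = (5, 1).
LHS: y^2 = 1^2 mod 19 = 1
RHS: x^3 + 1 x + 4 = 5^3 + 1*5 + 4 mod 19 = 1
LHS = RHS

Yes, on the curve


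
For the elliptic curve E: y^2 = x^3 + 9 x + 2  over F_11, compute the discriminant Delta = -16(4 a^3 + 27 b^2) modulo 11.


4 a^3 + 27 b^2 = 4*9^3 + 27*2^2 = 2916 + 108 = 3024
Delta = -16 * (3024) = -48384
Delta mod 11 = 5

Delta = 5 (mod 11)


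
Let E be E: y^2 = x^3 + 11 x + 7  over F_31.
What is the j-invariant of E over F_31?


Delta = -16(4 a^3 + 27 b^2) mod 31 = 9
-1728 * (4 a)^3 = -1728 * (4*11)^3 mod 31 = 30
j = 30 * 9^(-1) mod 31 = 24

j = 24 (mod 31)


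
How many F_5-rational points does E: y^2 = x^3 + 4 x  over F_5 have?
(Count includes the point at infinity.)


For each x in F_5, count y with y^2 = x^3 + 4 x + 0 mod 5:
  x = 0: RHS = 0, y in [0]  -> 1 point(s)
  x = 1: RHS = 0, y in [0]  -> 1 point(s)
  x = 2: RHS = 1, y in [1, 4]  -> 2 point(s)
  x = 3: RHS = 4, y in [2, 3]  -> 2 point(s)
  x = 4: RHS = 0, y in [0]  -> 1 point(s)
Affine points: 7. Add the point at infinity: total = 8.

#E(F_5) = 8


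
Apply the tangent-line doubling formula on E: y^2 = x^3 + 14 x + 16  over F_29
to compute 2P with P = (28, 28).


Doubling: s = (3 x1^2 + a) / (2 y1)
s = (3*28^2 + 14) / (2*28) mod 29 = 6
x3 = s^2 - 2 x1 mod 29 = 6^2 - 2*28 = 9
y3 = s (x1 - x3) - y1 mod 29 = 6 * (28 - 9) - 28 = 28

2P = (9, 28)


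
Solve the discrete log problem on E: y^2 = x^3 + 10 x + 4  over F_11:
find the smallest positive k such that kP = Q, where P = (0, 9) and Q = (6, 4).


Enumerate multiples of P until we hit Q = (6, 4):
  1P = (0, 9)
  2P = (9, 8)
  3P = (5, 5)
  4P = (4, 3)
  5P = (1, 9)
  6P = (10, 2)
  7P = (6, 4)
Match found at i = 7.

k = 7


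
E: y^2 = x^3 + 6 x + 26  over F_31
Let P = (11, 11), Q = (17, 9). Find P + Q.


P != Q, so use the chord formula.
s = (y2 - y1) / (x2 - x1) = (29) / (6) mod 31 = 10
x3 = s^2 - x1 - x2 mod 31 = 10^2 - 11 - 17 = 10
y3 = s (x1 - x3) - y1 mod 31 = 10 * (11 - 10) - 11 = 30

P + Q = (10, 30)


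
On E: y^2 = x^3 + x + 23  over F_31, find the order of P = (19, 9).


Compute successive multiples of P until we hit O:
  1P = (19, 9)
  2P = (13, 1)
  3P = (18, 13)
  4P = (10, 17)
  5P = (7, 1)
  6P = (2, 23)
  7P = (11, 30)
  8P = (20, 13)
  ... (continuing to 29P)
  29P = O

ord(P) = 29


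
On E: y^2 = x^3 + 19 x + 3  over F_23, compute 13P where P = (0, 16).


k = 13 = 1101_2 (binary, LSB first: 1011)
Double-and-add from P = (0, 16):
  bit 0 = 1: acc = O + (0, 16) = (0, 16)
  bit 1 = 0: acc unchanged = (0, 16)
  bit 2 = 1: acc = (0, 16) + (17, 15) = (22, 11)
  bit 3 = 1: acc = (22, 11) + (14, 0) = (18, 6)

13P = (18, 6)


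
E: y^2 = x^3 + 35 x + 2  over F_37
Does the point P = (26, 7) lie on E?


Check whether y^2 = x^3 + 35 x + 2 (mod 37) for (x, y) = (26, 7).
LHS: y^2 = 7^2 mod 37 = 12
RHS: x^3 + 35 x + 2 = 26^3 + 35*26 + 2 mod 37 = 25
LHS != RHS

No, not on the curve


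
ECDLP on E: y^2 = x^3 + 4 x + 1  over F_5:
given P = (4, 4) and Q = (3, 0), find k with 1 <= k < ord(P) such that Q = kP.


Enumerate multiples of P until we hit Q = (3, 0):
  1P = (4, 4)
  2P = (3, 0)
Match found at i = 2.

k = 2


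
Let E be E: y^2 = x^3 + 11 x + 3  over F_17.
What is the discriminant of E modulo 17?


4 a^3 + 27 b^2 = 4*11^3 + 27*3^2 = 5324 + 243 = 5567
Delta = -16 * (5567) = -89072
Delta mod 17 = 8

Delta = 8 (mod 17)


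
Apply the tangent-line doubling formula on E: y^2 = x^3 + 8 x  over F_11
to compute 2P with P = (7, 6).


Doubling: s = (3 x1^2 + a) / (2 y1)
s = (3*7^2 + 8) / (2*6) mod 11 = 1
x3 = s^2 - 2 x1 mod 11 = 1^2 - 2*7 = 9
y3 = s (x1 - x3) - y1 mod 11 = 1 * (7 - 9) - 6 = 3

2P = (9, 3)


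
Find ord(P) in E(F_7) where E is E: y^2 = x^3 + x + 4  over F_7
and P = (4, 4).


Compute successive multiples of P until we hit O:
  1P = (4, 4)
  2P = (6, 3)
  3P = (6, 4)
  4P = (4, 3)
  5P = O

ord(P) = 5


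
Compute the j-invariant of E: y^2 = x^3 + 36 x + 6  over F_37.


Delta = -16(4 a^3 + 27 b^2) mod 37 = 15
-1728 * (4 a)^3 = -1728 * (4*36)^3 mod 37 = 36
j = 36 * 15^(-1) mod 37 = 32

j = 32 (mod 37)


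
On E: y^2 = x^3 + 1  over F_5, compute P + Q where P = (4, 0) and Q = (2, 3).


P != Q, so use the chord formula.
s = (y2 - y1) / (x2 - x1) = (3) / (3) mod 5 = 1
x3 = s^2 - x1 - x2 mod 5 = 1^2 - 4 - 2 = 0
y3 = s (x1 - x3) - y1 mod 5 = 1 * (4 - 0) - 0 = 4

P + Q = (0, 4)


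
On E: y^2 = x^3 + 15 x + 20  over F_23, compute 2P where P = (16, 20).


k = 2 = 10_2 (binary, LSB first: 01)
Double-and-add from P = (16, 20):
  bit 0 = 0: acc unchanged = O
  bit 1 = 1: acc = O + (7, 13) = (7, 13)

2P = (7, 13)


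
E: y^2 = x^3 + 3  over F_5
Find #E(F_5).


For each x in F_5, count y with y^2 = x^3 + 0 x + 3 mod 5:
  x = 1: RHS = 4, y in [2, 3]  -> 2 point(s)
  x = 2: RHS = 1, y in [1, 4]  -> 2 point(s)
  x = 3: RHS = 0, y in [0]  -> 1 point(s)
Affine points: 5. Add the point at infinity: total = 6.

#E(F_5) = 6


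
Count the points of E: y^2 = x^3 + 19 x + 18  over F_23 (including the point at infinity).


For each x in F_23, count y with y^2 = x^3 + 19 x + 18 mod 23:
  x = 0: RHS = 18, y in [8, 15]  -> 2 point(s)
  x = 2: RHS = 18, y in [8, 15]  -> 2 point(s)
  x = 5: RHS = 8, y in [10, 13]  -> 2 point(s)
  x = 6: RHS = 3, y in [7, 16]  -> 2 point(s)
  x = 10: RHS = 12, y in [9, 14]  -> 2 point(s)
  x = 13: RHS = 1, y in [1, 22]  -> 2 point(s)
  x = 16: RHS = 2, y in [5, 18]  -> 2 point(s)
  x = 19: RHS = 16, y in [4, 19]  -> 2 point(s)
  x = 20: RHS = 3, y in [7, 16]  -> 2 point(s)
  x = 21: RHS = 18, y in [8, 15]  -> 2 point(s)
Affine points: 20. Add the point at infinity: total = 21.

#E(F_23) = 21
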